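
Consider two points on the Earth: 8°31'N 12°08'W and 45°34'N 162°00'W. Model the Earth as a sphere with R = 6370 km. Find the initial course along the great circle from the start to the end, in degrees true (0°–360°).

θ = atan2( sin Δλ·cos φ₂ ,  cos φ₁ sin φ₂ − sin φ₁ cos φ₂ cos Δλ )
  = atan2(-0.3514, +0.7959) = 336.17°

336.2°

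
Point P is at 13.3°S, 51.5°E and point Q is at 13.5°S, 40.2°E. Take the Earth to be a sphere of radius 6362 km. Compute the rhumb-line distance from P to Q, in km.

Δψ = ln[tan(π/4+φ₂/2)/tan(π/4+φ₁/2)] = -0.0036;  Δφ = -0.0035 rad,  Δλ = -0.1972 rad
q = Δφ/Δψ = 0.9728
d = R·√(Δφ² + q²Δλ²) = 6362·0.19188 = 1221 km

1221 km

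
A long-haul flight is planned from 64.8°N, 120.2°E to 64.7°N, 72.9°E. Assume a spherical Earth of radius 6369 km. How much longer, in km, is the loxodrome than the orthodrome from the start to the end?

Great circle: cos σ = sin φ₁ sin φ₂ + cos φ₁ cos φ₂ cos Δλ,  σ = 0.3439 rad → d_gc = 2190.5 km
Rhumb line: Δψ = -0.0041, q = Δφ/Δψ = 0.4266, d_rh = R√(Δφ²+q²Δλ²) = 2242.9 km
Excess = 2242.9 − 2190.5 = 52.4 ≈ 52 km

52 km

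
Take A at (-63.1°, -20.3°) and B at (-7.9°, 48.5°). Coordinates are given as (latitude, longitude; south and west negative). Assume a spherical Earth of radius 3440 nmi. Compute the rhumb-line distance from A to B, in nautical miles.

4524 nmi

Δψ = ln[tan(π/4+φ₂/2)/tan(π/4+φ₁/2)] = +1.2923;  Δφ = +0.9634 rad,  Δλ = +1.2008 rad
q = Δφ/Δψ = 0.7455
d = R·√(Δφ² + q²Δλ²) = 3440·1.31512 = 4524 nmi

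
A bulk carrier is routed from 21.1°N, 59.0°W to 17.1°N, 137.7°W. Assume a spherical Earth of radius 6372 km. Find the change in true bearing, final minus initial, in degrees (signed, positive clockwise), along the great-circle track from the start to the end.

At departure: θ₁ = atan2(sin Δλ cos φ₂, cos φ₁ sin φ₂ − sin φ₁ cos φ₂ cos Δλ) = 282.45°
At arrival: θ₂ = atan2(sin Δλ cos φ₁, −cos φ₂ sin φ₁ + sin φ₂ cos φ₁ cos Δλ) = 252.39°
Δθ = θ₂ − θ₁ = -30.1°

-30.1°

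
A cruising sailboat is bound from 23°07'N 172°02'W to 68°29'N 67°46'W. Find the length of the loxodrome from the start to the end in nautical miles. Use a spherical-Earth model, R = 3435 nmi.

Rhumb course C = atan2(Δλ, Δψ) with Δψ = ln[tan(π/4+φ₂/2)/tan(π/4+φ₁/2)] = +1.2458, Δλ = +1.8198 → C = 55.60°
d = R·|Δφ| / |cos C| = 3435·0.79180 / 0.56490 = 4815 nmi

4815 nmi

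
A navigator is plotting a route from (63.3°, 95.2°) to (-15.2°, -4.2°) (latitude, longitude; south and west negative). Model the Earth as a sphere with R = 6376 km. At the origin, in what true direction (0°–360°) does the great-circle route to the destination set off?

θ = atan2( sin Δλ·cos φ₂ ,  cos φ₁ sin φ₂ − sin φ₁ cos φ₂ cos Δλ )
  = atan2(-0.9521, +0.0230) = 271.38°

271.4°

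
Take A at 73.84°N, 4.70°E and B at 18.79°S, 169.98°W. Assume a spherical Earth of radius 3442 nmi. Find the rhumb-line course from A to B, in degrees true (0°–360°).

Δψ = ln[tan(π/4+φ₂/2)/tan(π/4+φ₁/2)] = -2.2862
Δλ = -3.0487 rad (taken the short way round)
course = atan2(Δλ, Δψ) = 233.13°

233.1°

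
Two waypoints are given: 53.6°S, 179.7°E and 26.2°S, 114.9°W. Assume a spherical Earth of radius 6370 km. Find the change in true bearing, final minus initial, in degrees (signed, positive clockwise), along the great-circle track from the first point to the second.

-45.9°

Initial bearing θ₁ = atan2(sin Δλ cos φ₂, cos φ₁ sin φ₂ − sin φ₁ cos φ₂ cos Δλ) = 87.29°
Final bearing θ₂ = (initial bearing from the destination back to the start) + 180° = 41.35°
Δθ = θ₂ − θ₁ = -45.9°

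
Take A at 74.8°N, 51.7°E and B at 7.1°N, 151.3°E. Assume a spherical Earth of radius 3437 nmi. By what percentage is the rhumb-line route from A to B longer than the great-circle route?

7.4%

Great circle: σ = 1.4948 rad → d_gc = Rσ = 5137.7 nmi
Rhumb: Δφ = -1.1816, Δλ = +1.7383, Δψ = -1.8900, q = Δφ/Δψ = 0.6252 → d_rh = R√(Δφ²+q²Δλ²) = 5517.7 nmi
Excess = (5517.7 − 5137.7) / 5137.7 = 380.0 / 5137.7 = 7.40% ≈ 7.4%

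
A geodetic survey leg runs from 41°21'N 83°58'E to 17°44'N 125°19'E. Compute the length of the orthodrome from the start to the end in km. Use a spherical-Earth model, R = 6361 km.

4712 km

Haversine: a = sin²(Δφ/2)+cos φ₁ cos φ₂ sin²(Δλ/2) = 0.13101;  σ = 2·atan2(√a,√(1−a))
σ = 42.440° → d = Rσ = 6361·0.74072 = 4712 km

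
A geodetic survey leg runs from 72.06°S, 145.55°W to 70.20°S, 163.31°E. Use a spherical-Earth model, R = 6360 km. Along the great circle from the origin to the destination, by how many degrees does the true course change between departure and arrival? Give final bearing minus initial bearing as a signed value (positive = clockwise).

At departure: θ₁ = atan2(sin Δλ cos φ₂, cos φ₁ sin φ₂ − sin φ₁ cos φ₂ cos Δλ) = 251.63°
At arrival: θ₂ = atan2(sin Δλ cos φ₁, −cos φ₂ sin φ₁ + sin φ₂ cos φ₁ cos Δλ) = 300.35°
Δθ = θ₂ − θ₁ = +48.7°

+48.7°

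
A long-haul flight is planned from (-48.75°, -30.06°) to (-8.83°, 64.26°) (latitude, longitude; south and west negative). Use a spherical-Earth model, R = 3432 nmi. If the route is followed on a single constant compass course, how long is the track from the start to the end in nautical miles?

Δψ = ln[tan(π/4+φ₂/2)/tan(π/4+φ₁/2)] = +0.8224;  Δφ = +0.6967 rad,  Δλ = +1.6462 rad
q = Δφ/Δψ = 0.8471
d = R·√(Δφ² + q²Δλ²) = 3432·1.55893 = 5350 nmi

5350 nmi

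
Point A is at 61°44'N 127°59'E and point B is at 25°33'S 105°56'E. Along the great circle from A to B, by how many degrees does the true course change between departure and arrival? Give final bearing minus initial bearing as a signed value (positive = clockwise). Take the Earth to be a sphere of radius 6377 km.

-9.6°

Initial bearing θ₁ = atan2(sin Δλ cos φ₂, cos φ₁ sin φ₂ − sin φ₁ cos φ₂ cos Δλ) = 199.80°
Final bearing θ₂ = (initial bearing from the destination back to the start) + 180° = 190.24°
Δθ = θ₂ − θ₁ = -9.6°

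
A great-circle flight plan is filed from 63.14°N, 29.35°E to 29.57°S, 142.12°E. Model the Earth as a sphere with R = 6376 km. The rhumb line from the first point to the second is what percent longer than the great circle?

Great circle: σ = 2.2048 rad → d_gc = Rσ = 14057.5 km
Rhumb: Δφ = -1.6181, Δλ = +1.9682, Δψ = -1.9728, q = Δφ/Δψ = 0.8202 → d_rh = R√(Δφ²+q²Δλ²) = 14573.3 km
Excess = (14573.3 − 14057.5) / 14057.5 = 515.8 / 14057.5 = 3.67% ≈ 3.7%

3.7%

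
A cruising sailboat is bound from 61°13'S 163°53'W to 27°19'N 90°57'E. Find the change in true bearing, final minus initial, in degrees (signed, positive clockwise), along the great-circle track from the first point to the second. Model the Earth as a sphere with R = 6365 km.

+56.0°

Initial bearing θ₁ = atan2(sin Δλ cos φ₂, cos φ₁ sin φ₂ − sin φ₁ cos φ₂ cos Δλ) = 271.15°
Final bearing θ₂ = (initial bearing from the destination back to the start) + 180° = 327.19°
Δθ = θ₂ − θ₁ = +56.0°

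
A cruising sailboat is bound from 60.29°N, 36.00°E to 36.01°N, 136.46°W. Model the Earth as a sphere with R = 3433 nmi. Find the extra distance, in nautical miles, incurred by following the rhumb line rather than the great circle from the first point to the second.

Great circle: cos σ = sin φ₁ sin φ₂ + cos φ₁ cos φ₂ cos Δλ,  σ = 1.4574 rad → d_gc = 5003.1 nmi
Rhumb line: Δψ = -0.6526, q = Δφ/Δψ = 0.6493, d_rh = R√(Δφ²+q²Δλ²) = 6865.5 nmi
Excess = 6865.5 − 5003.1 = 1862.4 ≈ 1862 nmi

1862 nmi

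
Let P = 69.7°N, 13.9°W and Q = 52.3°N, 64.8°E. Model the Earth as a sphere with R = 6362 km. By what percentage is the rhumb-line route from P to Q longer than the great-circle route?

6.5%

Great circle: σ = 0.6703 rad → d_gc = Rσ = 4264.3 km
Rhumb: Δφ = -0.3037, Δλ = +1.3736, Δψ = -0.6455, q = Δφ/Δψ = 0.4705 → d_rh = R√(Δφ²+q²Δλ²) = 4542.5 km
Excess = (4542.5 − 4264.3) / 4264.3 = 278.2 / 4264.3 = 6.52% ≈ 6.5%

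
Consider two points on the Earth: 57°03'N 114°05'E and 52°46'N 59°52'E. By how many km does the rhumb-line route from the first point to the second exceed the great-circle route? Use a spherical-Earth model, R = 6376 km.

89 km

Great circle: cos σ = sin φ₁ sin φ₂ + cos φ₁ cos φ₂ cos Δλ,  σ = 0.5345 rad → d_gc = 3407.8 km
Rhumb line: Δψ = -0.1302, q = Δφ/Δψ = 0.5742, d_rh = R√(Δφ²+q²Δλ²) = 3497.0 km
Excess = 3497.0 − 3407.8 = 89.2 ≈ 89 km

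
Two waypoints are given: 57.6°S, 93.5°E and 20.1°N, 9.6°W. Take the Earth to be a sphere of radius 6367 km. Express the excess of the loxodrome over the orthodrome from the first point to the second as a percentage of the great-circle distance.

Great circle: σ = 1.9869 rad → d_gc = Rσ = 12650.7 km
Rhumb: Δφ = +1.3561, Δλ = -1.7994, Δψ = +1.5943, q = Δφ/Δψ = 0.8506 → d_rh = R√(Δφ²+q²Δλ²) = 13020.2 km
Excess = (13020.2 − 12650.7) / 12650.7 = 369.5 / 12650.7 = 2.92% ≈ 2.9%

2.9%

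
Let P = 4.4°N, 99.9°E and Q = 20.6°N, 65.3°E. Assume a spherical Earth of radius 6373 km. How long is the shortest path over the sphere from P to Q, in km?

cos σ = sin φ₁ sin φ₂ + cos φ₁ cos φ₂ cos Δλ
      = sin(4.40°)sin(20.60°) + cos(4.40°)cos(20.60°)cos(-34.60°) = 0.7952
σ = 37.323° → d = Rσ = 6373·0.65141 = 4151 km

4151 km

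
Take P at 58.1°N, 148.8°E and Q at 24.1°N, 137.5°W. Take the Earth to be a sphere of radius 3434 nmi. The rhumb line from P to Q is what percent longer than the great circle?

3.5%

Great circle: σ = 1.0678 rad → d_gc = Rσ = 3666.8 nmi
Rhumb: Δφ = -0.5934, Δλ = +1.2863, Δψ = -0.8189, q = Δφ/Δψ = 0.7247 → d_rh = R√(Δφ²+q²Δλ²) = 3794.7 nmi
Excess = (3794.7 − 3666.8) / 3666.8 = 127.9 / 3666.8 = 3.49% ≈ 3.5%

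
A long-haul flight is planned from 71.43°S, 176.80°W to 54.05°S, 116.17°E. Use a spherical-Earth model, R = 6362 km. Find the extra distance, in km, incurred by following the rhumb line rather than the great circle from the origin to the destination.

Great circle: cos σ = sin φ₁ sin φ₂ + cos φ₁ cos φ₂ cos Δλ,  σ = 0.5729 rad → d_gc = 3644.7 km
Rhumb line: Δψ = +0.6854, q = Δφ/Δψ = 0.4426, d_rh = R√(Δφ²+q²Δλ²) = 3817.9 km
Excess = 3817.9 − 3644.7 = 173.2 ≈ 173 km

173 km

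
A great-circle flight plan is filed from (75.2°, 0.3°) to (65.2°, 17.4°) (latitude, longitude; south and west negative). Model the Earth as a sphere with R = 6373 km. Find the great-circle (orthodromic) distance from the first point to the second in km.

1274 km

Haversine: a = sin²(Δφ/2)+cos φ₁ cos φ₂ sin²(Δλ/2) = 0.00996;  σ = 2·atan2(√a,√(1−a))
σ = 11.458° → d = Rσ = 6373·0.19998 = 1274 km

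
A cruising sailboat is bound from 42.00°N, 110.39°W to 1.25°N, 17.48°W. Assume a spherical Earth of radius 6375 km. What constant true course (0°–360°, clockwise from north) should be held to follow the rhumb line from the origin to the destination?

115.9°

Meridional parts: M(φ₁)=+0.8092, M(φ₂)=+0.0218 → ΔM = -0.7873;  Δλ = +1.6216 rad
tan C = Δλ / ΔM = -2.0596 → C = 115.90°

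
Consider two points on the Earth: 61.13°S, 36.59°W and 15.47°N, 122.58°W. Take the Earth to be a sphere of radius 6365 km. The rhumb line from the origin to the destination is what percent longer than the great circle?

Great circle: σ = 1.7732 rad → d_gc = Rσ = 11286.5 km
Rhumb: Δφ = +1.3369, Δλ = -1.5008, Δψ = +1.6304, q = Δφ/Δψ = 0.8200 → d_rh = R√(Δφ²+q²Δλ²) = 11565.8 km
Excess = (11565.8 − 11286.5) / 11286.5 = 279.3 / 11286.5 = 2.47% ≈ 2.5%

2.5%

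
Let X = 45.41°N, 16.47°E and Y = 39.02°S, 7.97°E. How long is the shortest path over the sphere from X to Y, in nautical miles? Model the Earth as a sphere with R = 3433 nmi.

cos σ = sin φ₁ sin φ₂ + cos φ₁ cos φ₂ cos Δλ
      = sin(45.41°)sin(-39.02°) + cos(45.41°)cos(-39.02°)cos(-8.50°) = 0.0911
σ = 84.775° → d = Rσ = 3433·1.47960 = 5079 nmi

5079 nmi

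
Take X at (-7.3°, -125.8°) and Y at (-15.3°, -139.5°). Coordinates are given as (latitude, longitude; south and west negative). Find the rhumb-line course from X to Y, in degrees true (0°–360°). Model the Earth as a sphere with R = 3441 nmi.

239.2°

Meridional parts: M(φ₁)=-0.1278, M(φ₂)=-0.2703 → ΔM = -0.1425;  Δλ = -0.2391 rad
tan C = Δλ / ΔM = +1.6778 → C = 239.20°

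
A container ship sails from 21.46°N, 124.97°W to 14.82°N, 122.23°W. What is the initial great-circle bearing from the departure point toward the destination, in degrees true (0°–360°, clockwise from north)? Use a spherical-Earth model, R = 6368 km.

158.1°

θ = atan2( sin Δλ·cos φ₂ ,  cos φ₁ sin φ₂ − sin φ₁ cos φ₂ cos Δλ )
  = atan2(+0.0462, -0.1152) = 158.15°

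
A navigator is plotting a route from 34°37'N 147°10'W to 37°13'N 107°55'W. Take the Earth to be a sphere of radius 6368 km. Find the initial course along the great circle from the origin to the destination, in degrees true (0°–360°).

73.7°

N = sin Δλ·cos φ₂ = +0.5039;  D = cos φ₁ sin φ₂ − sin φ₁ cos φ₂ cos Δλ = +0.1474
initial course = atan2(N, D) = 73.69°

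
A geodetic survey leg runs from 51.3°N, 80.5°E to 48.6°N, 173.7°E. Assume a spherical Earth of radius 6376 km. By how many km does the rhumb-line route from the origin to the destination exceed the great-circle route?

470 km

Great circle: cos σ = sin φ₁ sin φ₂ + cos φ₁ cos φ₂ cos Δλ,  σ = 0.9736 rad → d_gc = 6207.7 km
Rhumb line: Δψ = -0.0733, q = Δφ/Δψ = 0.6432, d_rh = R√(Δφ²+q²Δλ²) = 6678.0 km
Excess = 6678.0 − 6207.7 = 470.3 ≈ 470 km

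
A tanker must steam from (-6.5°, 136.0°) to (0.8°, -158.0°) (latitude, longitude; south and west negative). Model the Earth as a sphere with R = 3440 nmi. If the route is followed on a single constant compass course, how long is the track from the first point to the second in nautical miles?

Rhumb course C = atan2(Δλ, Δψ) with Δψ = ln[tan(π/4+φ₂/2)/tan(π/4+φ₁/2)] = +0.1277, Δλ = +1.1519 → C = 83.68°
d = R·|Δφ| / |cos C| = 3440·0.12741 / 0.11014 = 3979 nmi

3979 nmi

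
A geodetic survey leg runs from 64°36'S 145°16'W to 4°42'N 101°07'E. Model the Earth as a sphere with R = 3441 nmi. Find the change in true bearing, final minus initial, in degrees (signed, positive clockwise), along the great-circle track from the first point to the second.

At departure: θ₁ = atan2(sin Δλ cos φ₂, cos φ₁ sin φ₂ − sin φ₁ cos φ₂ cos Δλ) = 250.38°
At arrival: θ₂ = atan2(sin Δλ cos φ₁, −cos φ₂ sin φ₁ + sin φ₂ cos φ₁ cos Δλ) = 336.08°
Δθ = θ₂ − θ₁ = +85.7°

+85.7°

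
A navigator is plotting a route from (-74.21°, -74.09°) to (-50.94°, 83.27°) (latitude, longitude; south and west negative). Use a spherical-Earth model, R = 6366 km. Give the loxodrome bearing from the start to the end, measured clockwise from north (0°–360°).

71.1°

Δψ = ln[tan(π/4+φ₂/2)/tan(π/4+φ₁/2)] = +0.9392
Δλ = +2.7465 rad (taken the short way round)
course = atan2(Δλ, Δψ) = 71.12°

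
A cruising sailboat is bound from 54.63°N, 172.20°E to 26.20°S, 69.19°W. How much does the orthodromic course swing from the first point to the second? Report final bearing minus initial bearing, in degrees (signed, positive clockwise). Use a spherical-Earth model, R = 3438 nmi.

+57.0°

Initial bearing θ₁ = atan2(sin Δλ cos φ₂, cos φ₁ sin φ₂ − sin φ₁ cos φ₂ cos Δλ) = 83.14°
Final bearing θ₂ = (initial bearing from the destination back to the start) + 180° = 140.17°
Δθ = θ₂ − θ₁ = +57.0°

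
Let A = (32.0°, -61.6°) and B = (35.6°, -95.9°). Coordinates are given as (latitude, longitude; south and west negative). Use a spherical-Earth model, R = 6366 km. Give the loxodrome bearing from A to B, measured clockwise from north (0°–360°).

Δψ = ln[tan(π/4+φ₂/2)/tan(π/4+φ₁/2)] = +0.0756
Δλ = -0.5986 rad (taken the short way round)
course = atan2(Δλ, Δψ) = 277.20°

277.2°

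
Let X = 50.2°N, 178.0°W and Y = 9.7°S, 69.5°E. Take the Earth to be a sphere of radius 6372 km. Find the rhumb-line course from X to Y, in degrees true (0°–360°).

Δψ = ln[tan(π/4+φ₂/2)/tan(π/4+φ₁/2)] = -1.1862
Δλ = -1.9635 rad (taken the short way round)
course = atan2(Δλ, Δψ) = 238.86°

238.9°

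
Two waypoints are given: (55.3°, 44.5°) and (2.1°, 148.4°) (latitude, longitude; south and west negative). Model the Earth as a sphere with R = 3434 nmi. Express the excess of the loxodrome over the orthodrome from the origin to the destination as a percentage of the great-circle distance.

Great circle: σ = 1.6775 rad → d_gc = Rσ = 5760.7 nmi
Rhumb: Δφ = -0.9285, Δλ = +1.8134, Δψ = -1.1267, q = Δφ/Δψ = 0.8241 → d_rh = R√(Δφ²+q²Δλ²) = 6041.6 nmi
Excess = (6041.6 − 5760.7) / 5760.7 = 280.9 / 5760.7 = 4.88% ≈ 4.9%

4.9%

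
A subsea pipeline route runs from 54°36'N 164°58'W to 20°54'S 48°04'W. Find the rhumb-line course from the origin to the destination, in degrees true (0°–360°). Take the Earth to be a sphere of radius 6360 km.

Meridional parts: M(φ₁)=+1.1421, M(φ₂)=-0.3731 → ΔM = -1.5153;  Δλ = +2.0403 rad
tan C = Δλ / ΔM = -1.3465 → C = 126.60°

126.6°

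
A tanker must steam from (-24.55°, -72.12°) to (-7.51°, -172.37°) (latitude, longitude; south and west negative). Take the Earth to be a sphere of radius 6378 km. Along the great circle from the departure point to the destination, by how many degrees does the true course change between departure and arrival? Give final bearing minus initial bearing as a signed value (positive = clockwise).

+37.0°

At departure: θ₁ = atan2(sin Δλ cos φ₂, cos φ₁ sin φ₂ − sin φ₁ cos φ₂ cos Δλ) = 258.86°
At arrival: θ₂ = atan2(sin Δλ cos φ₁, −cos φ₂ sin φ₁ + sin φ₂ cos φ₁ cos Δλ) = 295.82°
Δθ = θ₂ − θ₁ = +37.0°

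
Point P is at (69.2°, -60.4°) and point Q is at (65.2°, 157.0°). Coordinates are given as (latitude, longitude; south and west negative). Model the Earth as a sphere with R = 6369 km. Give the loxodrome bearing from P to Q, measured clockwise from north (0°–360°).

Meridional parts: M(φ₁)=+1.6954, M(φ₂)=+1.5147 → ΔM = -0.1806;  Δλ = -2.4888 rad
tan C = Δλ / ΔM = +13.7803 → C = 265.85°

265.8°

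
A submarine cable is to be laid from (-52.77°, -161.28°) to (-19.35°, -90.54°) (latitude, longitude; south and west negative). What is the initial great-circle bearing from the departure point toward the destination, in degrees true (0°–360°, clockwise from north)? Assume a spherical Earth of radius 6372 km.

87.0°

θ = atan2( sin Δλ·cos φ₂ ,  cos φ₁ sin φ₂ − sin φ₁ cos φ₂ cos Δλ )
  = atan2(+0.8907, +0.0473) = 86.96°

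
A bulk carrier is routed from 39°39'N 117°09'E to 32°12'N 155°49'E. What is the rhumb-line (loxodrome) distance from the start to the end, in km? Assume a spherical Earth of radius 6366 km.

3571 km

Δψ = ln[tan(π/4+φ₂/2)/tan(π/4+φ₁/2)] = -0.1608;  Δφ = -0.1300 rad,  Δλ = +0.6749 rad
q = Δφ/Δψ = 0.8086
d = R·√(Δφ² + q²Δλ²) = 6366·0.56098 = 3571 km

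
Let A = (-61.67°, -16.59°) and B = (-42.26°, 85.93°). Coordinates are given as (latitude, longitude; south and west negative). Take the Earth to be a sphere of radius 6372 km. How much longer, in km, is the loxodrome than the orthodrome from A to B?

Great circle: cos σ = sin φ₁ sin φ₂ + cos φ₁ cos φ₂ cos Δλ,  σ = 1.0288 rad → d_gc = 6555.8 km
Rhumb line: Δψ = +0.5615, q = Δφ/Δψ = 0.6033, d_rh = R√(Δφ²+q²Δλ²) = 7209.6 km
Excess = 7209.6 − 6555.8 = 653.8 ≈ 654 km

654 km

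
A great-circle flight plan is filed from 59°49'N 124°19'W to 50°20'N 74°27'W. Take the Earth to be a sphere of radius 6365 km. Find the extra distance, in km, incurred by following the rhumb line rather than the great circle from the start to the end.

Great circle: cos σ = sin φ₁ sin φ₂ + cos φ₁ cos φ₂ cos Δλ,  σ = 0.5110 rad → d_gc = 3252.4 km
Rhumb line: Δψ = -0.2908, q = Δφ/Δψ = 0.5692, d_rh = R√(Δφ²+q²Δλ²) = 3324.3 km
Excess = 3324.3 − 3252.4 = 71.9 ≈ 72 km

72 km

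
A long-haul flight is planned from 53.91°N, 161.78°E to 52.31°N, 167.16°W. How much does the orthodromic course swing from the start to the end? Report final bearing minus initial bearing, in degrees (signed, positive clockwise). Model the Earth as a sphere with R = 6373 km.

At departure: θ₁ = atan2(sin Δλ cos φ₂, cos φ₁ sin φ₂ − sin φ₁ cos φ₂ cos Δλ) = 82.25°
At arrival: θ₂ = atan2(sin Δλ cos φ₁, −cos φ₂ sin φ₁ + sin φ₂ cos φ₁ cos Δλ) = 107.32°
Δθ = θ₂ − θ₁ = +25.1°

+25.1°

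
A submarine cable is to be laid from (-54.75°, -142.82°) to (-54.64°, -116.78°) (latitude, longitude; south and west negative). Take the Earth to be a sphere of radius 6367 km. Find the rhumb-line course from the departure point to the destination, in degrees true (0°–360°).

89.6°

Meridional parts: M(φ₁)=-1.1467, M(φ₂)=-1.1433 → ΔM = +0.0033;  Δλ = +0.4545 rad
tan C = Δλ / ΔM = +136.8114 → C = 89.58°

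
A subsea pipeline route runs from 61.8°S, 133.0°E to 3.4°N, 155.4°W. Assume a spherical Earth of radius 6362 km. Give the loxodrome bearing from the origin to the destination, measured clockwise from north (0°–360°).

Meridional parts: M(φ₁)=-1.3816, M(φ₂)=+0.0594 → ΔM = +1.4410;  Δλ = +1.2497 rad
tan C = Δλ / ΔM = +0.8672 → C = 40.93°

40.9°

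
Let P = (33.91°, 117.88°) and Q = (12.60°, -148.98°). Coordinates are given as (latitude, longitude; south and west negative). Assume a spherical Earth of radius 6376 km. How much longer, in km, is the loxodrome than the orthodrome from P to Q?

Great circle: cos σ = sin φ₁ sin φ₂ + cos φ₁ cos φ₂ cos Δλ,  σ = 1.4934 rad → d_gc = 9521.8 km
Rhumb line: Δψ = -0.4081, q = Δφ/Δψ = 0.9115, d_rh = R√(Δφ²+q²Δλ²) = 9740.2 km
Excess = 9740.2 − 9521.8 = 218.4 ≈ 218 km

218 km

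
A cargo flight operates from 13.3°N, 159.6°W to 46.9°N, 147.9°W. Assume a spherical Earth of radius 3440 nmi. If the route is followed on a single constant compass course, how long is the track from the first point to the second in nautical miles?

2103 nmi

Rhumb course C = atan2(Δλ, Δψ) with Δψ = ln[tan(π/4+φ₂/2)/tan(π/4+φ₁/2)] = +0.6948, Δλ = +0.2042 → C = 16.38°
d = R·|Δφ| / |cos C| = 3440·0.58643 / 0.95942 = 2103 nmi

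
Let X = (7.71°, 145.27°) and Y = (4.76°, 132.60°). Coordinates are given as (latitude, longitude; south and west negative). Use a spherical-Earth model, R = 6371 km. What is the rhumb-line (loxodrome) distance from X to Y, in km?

Δψ = ln[tan(π/4+φ₂/2)/tan(π/4+φ₁/2)] = -0.0518;  Δφ = -0.0515 rad,  Δλ = -0.2211 rad
q = Δφ/Δψ = 0.9940
d = R·√(Δφ² + q²Δλ²) = 6371·0.22575 = 1438 km

1438 km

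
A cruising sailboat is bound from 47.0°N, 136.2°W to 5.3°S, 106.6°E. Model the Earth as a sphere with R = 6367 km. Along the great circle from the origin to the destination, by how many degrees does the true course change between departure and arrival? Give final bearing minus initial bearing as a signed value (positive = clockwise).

Initial bearing θ₁ = atan2(sin Δλ cos φ₂, cos φ₁ sin φ₂ − sin φ₁ cos φ₂ cos Δλ) = 286.95°
Final bearing θ₂ = (initial bearing from the destination back to the start) + 180° = 220.93°
Δθ = θ₂ − θ₁ = -66.0°

-66.0°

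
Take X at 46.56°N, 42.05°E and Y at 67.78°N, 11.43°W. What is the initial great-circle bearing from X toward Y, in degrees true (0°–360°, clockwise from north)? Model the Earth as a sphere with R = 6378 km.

327.3°

θ = atan2( sin Δλ·cos φ₂ ,  cos φ₁ sin φ₂ − sin φ₁ cos φ₂ cos Δλ )
  = atan2(-0.3039, +0.4731) = 327.29°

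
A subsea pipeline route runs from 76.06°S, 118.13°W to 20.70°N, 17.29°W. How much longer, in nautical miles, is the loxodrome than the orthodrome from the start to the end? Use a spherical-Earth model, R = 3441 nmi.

Great circle: cos σ = sin φ₁ sin φ₂ + cos φ₁ cos φ₂ cos Δλ,  σ = 1.9665 rad → d_gc = 6766.7 nmi
Rhumb line: Δψ = +2.4711, q = Δφ/Δψ = 0.6834, d_rh = R√(Δφ²+q²Δλ²) = 7134.4 nmi
Excess = 7134.4 − 6766.7 = 367.7 ≈ 368 nmi

368 nmi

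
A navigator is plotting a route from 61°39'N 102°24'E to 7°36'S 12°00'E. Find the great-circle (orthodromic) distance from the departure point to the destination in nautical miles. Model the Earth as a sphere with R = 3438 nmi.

5813 nmi

cos σ = sin φ₁ sin φ₂ + cos φ₁ cos φ₂ cos Δλ
      = sin(61.65°)sin(-7.60°) + cos(61.65°)cos(-7.60°)cos(-90.40°) = -0.1197
σ = 96.874° → d = Rσ = 3438·1.69076 = 5813 nmi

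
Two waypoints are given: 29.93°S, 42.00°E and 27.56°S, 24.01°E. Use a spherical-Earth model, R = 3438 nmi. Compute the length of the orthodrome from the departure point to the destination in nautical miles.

956 nmi

Haversine: a = sin²(Δφ/2)+cos φ₁ cos φ₂ sin²(Δλ/2) = 0.01921;  σ = 2·atan2(√a,√(1−a))
σ = 15.933° → d = Rσ = 3438·0.27808 = 956 nmi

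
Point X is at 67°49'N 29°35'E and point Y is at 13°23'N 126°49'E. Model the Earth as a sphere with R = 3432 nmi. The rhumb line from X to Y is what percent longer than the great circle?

6.8%

Great circle: σ = 1.4019 rad → d_gc = Rσ = 4811.4 nmi
Rhumb: Δφ = -0.9500, Δλ = +1.6970, Δψ = -1.3937, q = Δφ/Δψ = 0.6817 → d_rh = R√(Δφ²+q²Δλ²) = 5137.5 nmi
Excess = (5137.5 − 4811.4) / 4811.4 = 326.1 / 4811.4 = 6.78% ≈ 6.8%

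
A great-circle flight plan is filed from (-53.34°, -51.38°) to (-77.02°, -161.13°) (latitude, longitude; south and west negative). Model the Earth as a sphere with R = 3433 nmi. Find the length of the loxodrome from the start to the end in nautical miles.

2912 nmi

Rhumb course C = atan2(Δλ, Δψ) with Δψ = ln[tan(π/4+φ₂/2)/tan(π/4+φ₁/2)] = -1.0689, Δλ = -1.9155 → C = 240.84°
d = R·|Δφ| / |cos C| = 3433·0.41329 / 0.48731 = 2912 nmi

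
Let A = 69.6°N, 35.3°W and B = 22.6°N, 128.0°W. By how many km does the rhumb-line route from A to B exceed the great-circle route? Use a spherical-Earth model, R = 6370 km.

541 km

Great circle: cos σ = sin φ₁ sin φ₂ + cos φ₁ cos φ₂ cos Δλ,  σ = 1.2185 rad → d_gc = 7762.0 km
Rhumb line: Δψ = -1.3101, q = Δφ/Δψ = 0.6261, d_rh = R√(Δφ²+q²Δλ²) = 8303.4 km
Excess = 8303.4 − 7762.0 = 541.4 ≈ 541 km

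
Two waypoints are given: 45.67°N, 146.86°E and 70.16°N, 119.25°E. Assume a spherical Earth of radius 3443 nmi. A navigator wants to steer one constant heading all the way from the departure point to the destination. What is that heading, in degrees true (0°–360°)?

Meridional parts: M(φ₁)=+0.8980, M(φ₂)=+1.7436 → ΔM = +0.8456;  Δλ = -0.4819 rad
tan C = Δλ / ΔM = -0.5699 → C = 330.32°

330.3°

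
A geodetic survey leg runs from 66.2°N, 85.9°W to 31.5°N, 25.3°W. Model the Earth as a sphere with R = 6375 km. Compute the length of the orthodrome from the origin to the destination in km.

Haversine: a = sin²(Δφ/2)+cos φ₁ cos φ₂ sin²(Δλ/2) = 0.17651;  σ = 2·atan2(√a,√(1−a))
σ = 49.686° → d = Rσ = 6375·0.86719 = 5528 km

5528 km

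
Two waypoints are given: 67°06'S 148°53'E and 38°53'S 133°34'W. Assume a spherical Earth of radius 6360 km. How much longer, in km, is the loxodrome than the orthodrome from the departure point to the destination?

301 km

Great circle: cos σ = sin φ₁ sin φ₂ + cos φ₁ cos φ₂ cos Δλ,  σ = 0.8717 rad → d_gc = 5543.7 km
Rhumb line: Δψ = +0.8591, q = Δφ/Δψ = 0.5732, d_rh = R√(Δφ²+q²Δλ²) = 5844.6 km
Excess = 5844.6 − 5543.7 = 300.9 ≈ 301 km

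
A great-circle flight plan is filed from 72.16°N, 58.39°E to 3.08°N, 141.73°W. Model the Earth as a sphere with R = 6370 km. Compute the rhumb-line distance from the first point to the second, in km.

14179 km

Δψ = ln[tan(π/4+φ₂/2)/tan(π/4+φ₁/2)] = -1.7980;  Δφ = -1.2057 rad,  Δλ = +2.7904 rad
q = Δφ/Δψ = 0.6706
d = R·√(Δφ² + q²Δλ²) = 6370·2.22594 = 14179 km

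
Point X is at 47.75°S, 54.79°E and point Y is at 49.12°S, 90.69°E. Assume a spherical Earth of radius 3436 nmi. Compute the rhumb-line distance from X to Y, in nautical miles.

1431 nmi

Rhumb course C = atan2(Δλ, Δψ) with Δψ = ln[tan(π/4+φ₂/2)/tan(π/4+φ₁/2)] = -0.0360, Δλ = +0.6266 → C = 93.29°
d = R·|Δφ| / |cos C| = 3436·0.02391 / 0.05743 = 1431 nmi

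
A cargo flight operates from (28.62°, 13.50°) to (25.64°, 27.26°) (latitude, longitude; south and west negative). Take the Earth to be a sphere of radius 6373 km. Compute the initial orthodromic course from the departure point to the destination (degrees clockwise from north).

θ = atan2( sin Δλ·cos φ₂ ,  cos φ₁ sin φ₂ − sin φ₁ cos φ₂ cos Δλ )
  = atan2(+0.2144, -0.0396) = 100.46°

100.5°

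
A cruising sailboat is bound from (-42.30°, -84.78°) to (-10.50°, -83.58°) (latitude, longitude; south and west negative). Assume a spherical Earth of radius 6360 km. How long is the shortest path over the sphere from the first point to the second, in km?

3532 km

Haversine: a = sin²(Δφ/2)+cos φ₁ cos φ₂ sin²(Δλ/2) = 0.07513;  σ = 2·atan2(√a,√(1−a))
σ = 31.817° → d = Rσ = 6360·0.55532 = 3532 km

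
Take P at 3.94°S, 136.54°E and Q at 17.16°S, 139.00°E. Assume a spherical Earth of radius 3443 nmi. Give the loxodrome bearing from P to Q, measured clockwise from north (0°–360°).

Meridional parts: M(φ₁)=-0.0688, M(φ₂)=-0.3041 → ΔM = -0.2353;  Δλ = +0.0429 rad
tan C = Δλ / ΔM = -0.1825 → C = 169.66°

169.7°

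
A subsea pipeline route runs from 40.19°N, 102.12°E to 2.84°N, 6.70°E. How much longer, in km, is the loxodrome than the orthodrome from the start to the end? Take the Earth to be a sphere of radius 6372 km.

231 km

Great circle: cos σ = sin φ₁ sin φ₂ + cos φ₁ cos φ₂ cos Δλ,  σ = 1.6109 rad → d_gc = 10264.66 km
Rhumb line: Δψ = -0.7177, q = Δφ/Δψ = 0.9083, d_rh = R√(Δφ²+q²Δλ²) = 10496.15 km
Excess = 10496.15 − 10264.66 = 231.49 ≈ 231 km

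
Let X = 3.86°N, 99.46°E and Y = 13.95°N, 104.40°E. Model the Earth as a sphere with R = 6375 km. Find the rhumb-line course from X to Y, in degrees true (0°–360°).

Meridional parts: M(φ₁)=+0.0674, M(φ₂)=+0.2459 → ΔM = +0.1785;  Δλ = +0.0862 rad
tan C = Δλ / ΔM = +0.4830 → C = 25.78°

25.8°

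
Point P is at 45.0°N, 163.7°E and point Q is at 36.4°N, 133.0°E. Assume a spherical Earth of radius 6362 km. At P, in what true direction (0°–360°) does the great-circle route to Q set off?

260.4°

θ = atan2( sin Δλ·cos φ₂ ,  cos φ₁ sin φ₂ − sin φ₁ cos φ₂ cos Δλ )
  = atan2(-0.4109, -0.0698) = 260.36°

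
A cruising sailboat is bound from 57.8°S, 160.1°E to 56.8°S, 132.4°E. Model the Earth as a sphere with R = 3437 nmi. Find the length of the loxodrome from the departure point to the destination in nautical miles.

900 nmi

Δψ = ln[tan(π/4+φ₂/2)/tan(π/4+φ₁/2)] = +0.0323;  Δφ = +0.0175 rad,  Δλ = -0.4835 rad
q = Δφ/Δψ = 0.5402
d = R·√(Δφ² + q²Δλ²) = 3437·0.26175 = 900 nmi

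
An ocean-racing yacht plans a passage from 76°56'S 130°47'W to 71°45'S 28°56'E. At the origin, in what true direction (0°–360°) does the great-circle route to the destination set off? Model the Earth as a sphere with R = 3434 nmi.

N = sin Δλ·cos φ₂ = +0.1086;  D = cos φ₁ sin φ₂ − sin φ₁ cos φ₂ cos Δλ = -0.5009
initial course = atan2(N, D) = 167.77°

167.8°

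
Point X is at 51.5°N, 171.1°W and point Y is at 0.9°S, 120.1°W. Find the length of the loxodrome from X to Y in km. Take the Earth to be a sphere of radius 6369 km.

7583 km

Δψ = ln[tan(π/4+φ₂/2)/tan(π/4+φ₁/2)] = -1.0678;  Δφ = -0.9146 rad,  Δλ = +0.8901 rad
q = Δφ/Δψ = 0.8565
d = R·√(Δφ² + q²Δλ²) = 6369·1.19065 = 7583 km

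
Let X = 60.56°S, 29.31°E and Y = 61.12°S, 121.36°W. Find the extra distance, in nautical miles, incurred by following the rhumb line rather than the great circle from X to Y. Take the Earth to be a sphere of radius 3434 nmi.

1029 nmi

Great circle: cos σ = sin φ₁ sin φ₂ + cos φ₁ cos φ₂ cos Δλ,  σ = 0.9817 rad → d_gc = 3371.2 nmi
Rhumb line: Δψ = -0.0201, q = Δφ/Δψ = 0.4872, d_rh = R√(Δφ²+q²Δλ²) = 4400.0 nmi
Excess = 4400.0 − 3371.2 = 1028.8 ≈ 1029 nmi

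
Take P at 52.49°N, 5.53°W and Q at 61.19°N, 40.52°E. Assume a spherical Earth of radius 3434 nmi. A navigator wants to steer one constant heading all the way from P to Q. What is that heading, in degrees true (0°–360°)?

70.8°

Meridional parts: M(φ₁)=+1.0801, M(φ₂)=+1.3593 → ΔM = +0.2791;  Δλ = +0.8037 rad
tan C = Δλ / ΔM = +2.8793 → C = 70.85°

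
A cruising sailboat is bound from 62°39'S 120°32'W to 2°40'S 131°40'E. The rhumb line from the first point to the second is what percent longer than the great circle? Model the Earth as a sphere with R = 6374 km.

Great circle: σ = 1.6699 rad → d_gc = Rσ = 10644.1 km
Rhumb: Δφ = +1.0469, Δλ = -1.8815, Δψ = +1.3669, q = Δφ/Δψ = 0.7659 → d_rh = R√(Δφ²+q²Δλ²) = 11353.4 km
Excess = (11353.4 − 10644.1) / 10644.1 = 709.3 / 10644.1 = 6.66% ≈ 6.7%

6.7%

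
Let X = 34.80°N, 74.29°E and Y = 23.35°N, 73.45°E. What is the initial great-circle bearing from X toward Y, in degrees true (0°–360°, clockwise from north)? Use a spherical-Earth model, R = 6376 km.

θ = atan2( sin Δλ·cos φ₂ ,  cos φ₁ sin φ₂ − sin φ₁ cos φ₂ cos Δλ )
  = atan2(-0.0135, -0.1985) = 183.88°

183.9°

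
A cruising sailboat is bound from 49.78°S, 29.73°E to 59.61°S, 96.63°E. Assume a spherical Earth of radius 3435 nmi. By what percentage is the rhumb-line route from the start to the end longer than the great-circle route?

4.1%

Great circle: σ = 0.6652 rad → d_gc = Rσ = 2284.8 nmi
Rhumb: Δφ = -0.1716, Δλ = +1.1676, Δψ = -0.2987, q = Δφ/Δψ = 0.5744 → d_rh = R√(Δφ²+q²Δλ²) = 2377.9 nmi
Excess = (2377.9 − 2284.8) / 2284.8 = 93.1 / 2284.8 = 4.07% ≈ 4.1%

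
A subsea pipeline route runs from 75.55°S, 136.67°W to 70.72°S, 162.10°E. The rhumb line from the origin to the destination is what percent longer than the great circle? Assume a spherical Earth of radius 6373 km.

Great circle: σ = 0.3055 rad → d_gc = Rσ = 1946.6 km
Rhumb: Δφ = +0.0843, Δλ = -1.0687, Δψ = +0.2926, q = Δφ/Δψ = 0.2882 → d_rh = R√(Δφ²+q²Δλ²) = 2034.7 km
Excess = (2034.7 − 1946.6) / 1946.6 = 88.1 / 1946.6 = 4.53% ≈ 4.5%

4.5%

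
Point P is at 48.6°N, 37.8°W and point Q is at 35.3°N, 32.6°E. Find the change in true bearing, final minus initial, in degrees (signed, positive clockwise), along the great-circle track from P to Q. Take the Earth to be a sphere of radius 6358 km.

At departure: θ₁ = atan2(sin Δλ cos φ₂, cos φ₁ sin φ₂ − sin φ₁ cos φ₂ cos Δλ) = 77.05°
At arrival: θ₂ = atan2(sin Δλ cos φ₁, −cos φ₂ sin φ₁ + sin φ₂ cos φ₁ cos Δλ) = 127.84°
Δθ = θ₂ − θ₁ = +50.8°

+50.8°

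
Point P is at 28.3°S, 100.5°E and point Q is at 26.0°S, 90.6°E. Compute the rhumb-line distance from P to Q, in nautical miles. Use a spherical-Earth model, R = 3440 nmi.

547 nmi

Rhumb course C = atan2(Δλ, Δψ) with Δψ = ln[tan(π/4+φ₂/2)/tan(π/4+φ₁/2)] = +0.0451, Δλ = -0.1728 → C = 284.63°
d = R·|Δφ| / |cos C| = 3440·0.04014 / 0.25265 = 547 nmi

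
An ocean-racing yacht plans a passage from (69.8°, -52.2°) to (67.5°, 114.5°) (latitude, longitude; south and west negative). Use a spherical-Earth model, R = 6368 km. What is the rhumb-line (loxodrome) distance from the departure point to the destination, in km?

Δψ = ln[tan(π/4+φ₂/2)/tan(π/4+φ₁/2)] = -0.1104;  Δφ = -0.0401 rad,  Δλ = +2.9095 rad
q = Δφ/Δψ = 0.3637
d = R·√(Δφ² + q²Δλ²) = 6368·1.05899 = 6744 km

6744 km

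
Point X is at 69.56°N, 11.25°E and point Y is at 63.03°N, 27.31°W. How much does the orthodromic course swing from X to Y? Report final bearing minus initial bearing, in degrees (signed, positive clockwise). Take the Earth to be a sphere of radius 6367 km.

-35.6°

At departure: θ₁ = atan2(sin Δλ cos φ₂, cos φ₁ sin φ₂ − sin φ₁ cos φ₂ cos Δλ) = 265.74°
At arrival: θ₂ = atan2(sin Δλ cos φ₁, −cos φ₂ sin φ₁ + sin φ₂ cos φ₁ cos Δλ) = 230.17°
Δθ = θ₂ − θ₁ = -35.6°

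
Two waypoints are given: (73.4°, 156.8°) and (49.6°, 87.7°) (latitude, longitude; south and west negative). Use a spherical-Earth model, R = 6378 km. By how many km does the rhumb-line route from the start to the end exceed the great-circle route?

Great circle: cos σ = sin φ₁ sin φ₂ + cos φ₁ cos φ₂ cos Δλ,  σ = 0.6504 rad → d_gc = 4148.1 km
Rhumb line: Δψ = -0.9251, q = Δφ/Δψ = 0.4490, d_rh = R√(Δφ²+q²Δλ²) = 4353.0 km
Excess = 4353.0 − 4148.1 = 204.9 ≈ 205 km

205 km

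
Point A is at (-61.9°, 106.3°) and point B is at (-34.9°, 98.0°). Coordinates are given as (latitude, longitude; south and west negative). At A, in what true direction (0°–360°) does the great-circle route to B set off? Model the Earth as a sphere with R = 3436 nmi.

345.1°

N = sin Δλ·cos φ₂ = -0.1184;  D = cos φ₁ sin φ₂ − sin φ₁ cos φ₂ cos Δλ = +0.4464
initial course = atan2(N, D) = 345.15°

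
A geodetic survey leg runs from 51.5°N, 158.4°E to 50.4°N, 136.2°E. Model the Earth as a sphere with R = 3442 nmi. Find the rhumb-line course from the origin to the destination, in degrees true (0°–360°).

Meridional parts: M(φ₁)=+1.0521, M(φ₂)=+1.0216 → ΔM = -0.0305;  Δλ = -0.3875 rad
tan C = Δλ / ΔM = +12.7137 → C = 265.50°

265.5°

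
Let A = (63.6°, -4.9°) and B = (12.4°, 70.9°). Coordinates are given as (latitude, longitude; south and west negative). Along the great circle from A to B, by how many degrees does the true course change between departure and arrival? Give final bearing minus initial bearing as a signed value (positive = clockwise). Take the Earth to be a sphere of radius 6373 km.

+56.0°

Initial bearing θ₁ = atan2(sin Δλ cos φ₂, cos φ₁ sin φ₂ − sin φ₁ cos φ₂ cos Δλ) = 97.17°
Final bearing θ₂ = (initial bearing from the destination back to the start) + 180° = 153.15°
Δθ = θ₂ − θ₁ = +56.0°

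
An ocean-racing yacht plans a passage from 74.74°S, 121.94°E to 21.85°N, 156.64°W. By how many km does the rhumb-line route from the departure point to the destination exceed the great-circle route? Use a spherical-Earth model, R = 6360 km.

Great circle: cos σ = sin φ₁ sin φ₂ + cos φ₁ cos φ₂ cos Δλ,  σ = 1.8993 rad → d_gc = 12079.4 km
Rhumb line: Δψ = +2.4012, q = Δφ/Δψ = 0.7021, d_rh = R√(Δφ²+q²Δλ²) = 12458.7 km
Excess = 12458.7 − 12079.4 = 379.3 ≈ 379 km

379 km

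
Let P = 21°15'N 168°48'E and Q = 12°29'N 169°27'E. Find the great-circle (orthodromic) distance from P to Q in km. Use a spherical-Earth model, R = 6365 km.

cos σ = sin φ₁ sin φ₂ + cos φ₁ cos φ₂ cos Δλ
      = sin(21.25°)sin(12.48°) + cos(21.25°)cos(12.48°)cos(0.65°) = 0.9883
σ = 8.789° → d = Rσ = 6365·0.15339 = 976 km

976 km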